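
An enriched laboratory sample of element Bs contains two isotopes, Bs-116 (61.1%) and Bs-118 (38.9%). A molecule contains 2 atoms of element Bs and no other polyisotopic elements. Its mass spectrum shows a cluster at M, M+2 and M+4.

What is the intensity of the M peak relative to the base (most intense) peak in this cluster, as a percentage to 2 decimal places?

78.53%

(0.611 + 0.389)^2 gives M 0.3733, M+2 0.4754, M+4 0.1513; the largest is M+2.
P(M+2) = C(2,1) × 0.611^1 × 0.389^1 = 2 × 0.6110 × 0.3890 = 0.475358 (base)
P(M) = C(2,0) × 0.611^2 × 0.389^0 = 1 × 0.373321 × 1.0000 = 0.373321
Relative intensity = 0.373321 / 0.475358 × 100 = 78.53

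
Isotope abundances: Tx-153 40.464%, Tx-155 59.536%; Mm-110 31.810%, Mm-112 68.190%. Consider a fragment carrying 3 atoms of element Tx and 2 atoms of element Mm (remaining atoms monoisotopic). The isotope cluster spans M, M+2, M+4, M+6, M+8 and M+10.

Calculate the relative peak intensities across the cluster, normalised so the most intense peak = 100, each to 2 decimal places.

1.95 : 16.96 : 58.49 : 100.00 : 84.77 : 28.52

Element Tx pattern (n=3): 0.06625314 : 0.29244118 : 0.43027823 : 0.21102745
Element Mm pattern (n=2): 0.10118761 : 0.43382478 : 0.46498761
Convolve the two distributions (both contribute in 2-u steps):
  M: 0.06625314×0.10118761 = 0.006704
  M+2: 0.06625314×0.43382478 + 0.29244118×0.10118761 = 0.058334
  M+4: 0.06625314×0.46498761 + 0.29244118×0.43382478 + 0.43027823×0.10118761 = 0.201214
  M+6: 0.29244118×0.46498761 + 0.43027823×0.43382478 + 0.21102745×0.10118761 = 0.344000
  M+8: 0.43027823×0.46498761 + 0.21102745×0.43382478 = 0.291623
  M+10: 0.21102745×0.46498761 = 0.098125
Scale to base peak (0.344000) = 100: 1.95 : 16.96 : 58.49 : 100.00 : 84.77 : 28.52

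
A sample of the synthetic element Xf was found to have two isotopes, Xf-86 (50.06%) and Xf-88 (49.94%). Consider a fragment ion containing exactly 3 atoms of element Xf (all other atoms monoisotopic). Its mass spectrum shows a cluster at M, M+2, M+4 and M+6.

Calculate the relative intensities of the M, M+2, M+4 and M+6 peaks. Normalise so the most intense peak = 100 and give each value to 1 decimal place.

Expanding (0.5006 + 0.4994)^3:
P(M) = 0.5006^3 = 0.125451
P(M+2) = 3 × 0.5006^2 × 0.4994^1 = 0.375449
P(M+4) = 3 × 0.5006^1 × 0.4994^2 = 0.374549
P(M+6) = 0.4994^3 = 0.124551
The M+2 peak is largest (0.375449); scaling to 100 gives 33.4 : 100.0 : 99.8 : 33.2.

33.4 : 100.0 : 99.8 : 33.2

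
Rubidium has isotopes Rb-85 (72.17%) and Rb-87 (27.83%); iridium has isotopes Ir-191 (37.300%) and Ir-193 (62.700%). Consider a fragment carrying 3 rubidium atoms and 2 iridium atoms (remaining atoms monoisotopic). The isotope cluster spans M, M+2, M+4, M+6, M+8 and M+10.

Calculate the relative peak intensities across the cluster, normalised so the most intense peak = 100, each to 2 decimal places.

Rubidium pattern (n=3): 0.37589809 : 0.43485841 : 0.16768892 : 0.02155458
Iridium pattern (n=2): 0.139129 : 0.467742 : 0.393129
Convolve the two distributions (both contribute in 2-u steps):
  M: 0.37589809×0.139129 = 0.052298
  M+2: 0.37589809×0.467742 + 0.43485841×0.139129 = 0.236325
  M+4: 0.37589809×0.393129 + 0.43485841×0.467742 + 0.16768892×0.139129 = 0.374508
  M+6: 0.43485841×0.393129 + 0.16768892×0.467742 + 0.02155458×0.139129 = 0.252389
  M+8: 0.16768892×0.393129 + 0.02155458×0.467742 = 0.076005
  M+10: 0.02155458×0.393129 = 0.008474
Scale to base peak (0.374508) = 100: 13.96 : 63.10 : 100.00 : 67.39 : 20.29 : 2.26

13.96 : 63.10 : 100.00 : 67.39 : 20.29 : 2.26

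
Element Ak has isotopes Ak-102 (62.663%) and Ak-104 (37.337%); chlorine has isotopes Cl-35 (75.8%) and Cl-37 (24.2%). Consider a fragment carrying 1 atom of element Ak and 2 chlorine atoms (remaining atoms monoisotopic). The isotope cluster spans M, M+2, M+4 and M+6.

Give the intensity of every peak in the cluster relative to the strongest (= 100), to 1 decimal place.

81.0 : 100.0 : 39.1 : 4.9

Element Ak pattern (n=1): 0.62663 : 0.37337
Chlorine pattern (n=2): 0.574564 : 0.366872 : 0.058564
Convolve the two distributions (both contribute in 2-u steps):
  M: 0.62663×0.574564 = 0.360039
  M+2: 0.62663×0.366872 + 0.37337×0.574564 = 0.444418
  M+4: 0.62663×0.058564 + 0.37337×0.366872 = 0.173677
  M+6: 0.37337×0.058564 = 0.021866
Scale to base peak (0.444418) = 100: 81.0 : 100.0 : 39.1 : 4.9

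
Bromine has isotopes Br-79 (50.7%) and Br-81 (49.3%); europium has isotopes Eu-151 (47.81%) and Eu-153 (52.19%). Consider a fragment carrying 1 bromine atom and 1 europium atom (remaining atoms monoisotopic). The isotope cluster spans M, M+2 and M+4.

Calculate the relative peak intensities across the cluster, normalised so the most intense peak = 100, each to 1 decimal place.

Bromine pattern (n=1): 0.5070 : 0.4930
Europium pattern (n=1): 0.4781 : 0.5219
Convolve the two distributions (both contribute in 2-u steps):
  M: 0.5070×0.4781 = 0.242397
  M+2: 0.5070×0.5219 + 0.4930×0.4781 = 0.500307
  M+4: 0.4930×0.5219 = 0.257297
Scale to base peak (0.500307) = 100: 48.4 : 100.0 : 51.4

48.4 : 100.0 : 51.4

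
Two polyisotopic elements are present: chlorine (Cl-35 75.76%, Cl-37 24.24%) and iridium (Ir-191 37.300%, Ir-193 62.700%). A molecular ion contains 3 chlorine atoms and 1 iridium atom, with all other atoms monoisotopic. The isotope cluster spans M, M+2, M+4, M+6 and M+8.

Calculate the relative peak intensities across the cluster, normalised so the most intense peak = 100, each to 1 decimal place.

37.9 : 100.0 : 72.7 : 20.8 : 2.1

Chlorine pattern (n=3): 0.4348304 : 0.41738208 : 0.13354464 : 0.01424288
Iridium pattern (n=1): 0.3730 : 0.6270
Convolve the two distributions (both contribute in 2-u steps):
  M: 0.4348304×0.3730 = 0.162192
  M+2: 0.4348304×0.6270 + 0.41738208×0.3730 = 0.428322
  M+4: 0.41738208×0.6270 + 0.13354464×0.3730 = 0.311511
  M+6: 0.13354464×0.6270 + 0.01424288×0.3730 = 0.089045
  M+8: 0.01424288×0.6270 = 0.008930
Scale to base peak (0.428322) = 100: 37.9 : 100.0 : 72.7 : 20.8 : 2.1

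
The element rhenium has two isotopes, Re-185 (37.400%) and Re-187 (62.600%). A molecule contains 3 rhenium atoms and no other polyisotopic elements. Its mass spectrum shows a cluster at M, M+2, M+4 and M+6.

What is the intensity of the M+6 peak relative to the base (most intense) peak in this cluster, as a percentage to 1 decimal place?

Term probabilities: M 0.0523, M+2 0.2627, M+4 0.4397, M+6 0.2453. Base peak = M+4.
P(M+4) = C(3,2) × 0.37400^1 × 0.62600^2 = 3 × 0.3740 × 0.391876 = 0.439685 (base)
P(M+6) = C(3,3) × 0.37400^0 × 0.62600^3 = 1 × 1.0000 × 0.24531438 = 0.245314
Relative intensity = 0.245314 / 0.439685 × 100 = 55.8

55.8%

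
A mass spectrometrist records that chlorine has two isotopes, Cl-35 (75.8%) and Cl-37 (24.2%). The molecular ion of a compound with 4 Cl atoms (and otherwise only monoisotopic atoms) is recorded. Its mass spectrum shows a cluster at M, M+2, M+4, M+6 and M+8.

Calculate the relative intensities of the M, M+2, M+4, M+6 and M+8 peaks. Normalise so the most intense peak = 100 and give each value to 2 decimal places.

Each Cl atom is independently Cl-35 (p = 0.758) or Cl-37 (q = 0.242); the cluster is the binomial expansion (p + q)^4.
P(M) = 0.758^4 = 0.330124
P(M+2) = 4 × 0.758^3 × 0.242^1 = 0.421583
P(M+4) = 6 × 0.758^2 × 0.242^2 = 0.201893
P(M+6) = 4 × 0.758^1 × 0.242^3 = 0.042971
P(M+8) = 0.242^4 = 0.003430
The M+2 peak is largest (0.421583); scaling to 100 gives 78.31 : 100.00 : 47.89 : 10.19 : 0.81.

78.31 : 100.00 : 47.89 : 10.19 : 0.81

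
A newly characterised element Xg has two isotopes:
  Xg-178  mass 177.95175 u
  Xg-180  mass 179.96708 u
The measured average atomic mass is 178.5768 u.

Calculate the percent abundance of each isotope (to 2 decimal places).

Let x be the fractional abundance of Xg-178; then Xg-180 has abundance 1 − x.
177.95175·x + 179.96708·(1 − x) = 178.5768
(177.95175 − 179.96708)·x = 178.5768 − 179.96708
x = -1.39028 / -2.01533 = 0.68985 → 68.99% Xg-178, 31.01% Xg-180.

Xg-178: 68.99%, Xg-180: 31.01%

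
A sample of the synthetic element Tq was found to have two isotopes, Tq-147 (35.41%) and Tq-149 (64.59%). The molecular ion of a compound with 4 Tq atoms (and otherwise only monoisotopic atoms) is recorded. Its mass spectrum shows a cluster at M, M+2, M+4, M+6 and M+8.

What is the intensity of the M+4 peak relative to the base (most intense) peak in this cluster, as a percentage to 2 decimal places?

82.23%

(0.3541 + 0.6459)^4 gives M 0.0157, M+2 0.1147, M+4 0.3139, M+6 0.3817, M+8 0.1740; the largest is M+6.
P(M+6) = C(4,3) × 0.3541^1 × 0.6459^3 = 4 × 0.3541 × 0.26946096 = 0.381665 (base)
P(M+4) = C(4,2) × 0.3541^2 × 0.6459^2 = 6 × 0.12538681 × 0.41718681 = 0.313858
Relative intensity = 0.313858 / 0.381665 × 100 = 82.23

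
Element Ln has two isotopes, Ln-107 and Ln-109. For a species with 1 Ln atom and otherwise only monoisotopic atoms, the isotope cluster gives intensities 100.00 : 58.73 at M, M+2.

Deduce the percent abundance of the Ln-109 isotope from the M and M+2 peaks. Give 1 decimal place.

37.0%

Let p = fractional abundance of Ln-107. I(M+2)/I(M) = [C(1,1)·p^0·(1−p)] / p^1 = 1·(1−p)/p = 58.73/100.00 = 0.5873
(1−p)/p = 0.5873/1 = 0.5873  ⇒  p = 1/(1 + 0.5873) = 0.6300
Ln-107: 63.0%, Ln-109: 37.0%.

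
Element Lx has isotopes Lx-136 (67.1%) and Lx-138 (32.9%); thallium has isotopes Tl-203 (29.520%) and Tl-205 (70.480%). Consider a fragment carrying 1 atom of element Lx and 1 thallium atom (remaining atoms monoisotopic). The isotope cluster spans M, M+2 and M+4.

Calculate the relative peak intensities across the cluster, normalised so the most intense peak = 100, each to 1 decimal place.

34.7 : 100.0 : 40.7

Element Lx pattern (n=1): 0.6710 : 0.3290
Thallium pattern (n=1): 0.2952 : 0.7048
Convolve the two distributions (both contribute in 2-u steps):
  M: 0.6710×0.2952 = 0.198079
  M+2: 0.6710×0.7048 + 0.3290×0.2952 = 0.570042
  M+4: 0.3290×0.7048 = 0.231879
Scale to base peak (0.570042) = 100: 34.7 : 100.0 : 40.7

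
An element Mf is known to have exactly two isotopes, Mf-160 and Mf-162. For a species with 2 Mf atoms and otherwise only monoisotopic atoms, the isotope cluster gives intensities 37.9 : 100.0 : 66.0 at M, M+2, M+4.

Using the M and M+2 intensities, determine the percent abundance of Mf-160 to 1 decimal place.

43.1%

If p is the fraction of Mf that is Mf-160, then I(M+2)/I(M) = [C(2,1)·p^1·(1−p)] / p^2 = 2·(1−p)/p = 100.0/37.9 = 2.6385
(1−p)/p = 2.6385/2 = 1.3193  ⇒  p = 1/(1 + 1.3193) = 0.4312
Mf-160: 43.1%, Mf-162: 56.9%.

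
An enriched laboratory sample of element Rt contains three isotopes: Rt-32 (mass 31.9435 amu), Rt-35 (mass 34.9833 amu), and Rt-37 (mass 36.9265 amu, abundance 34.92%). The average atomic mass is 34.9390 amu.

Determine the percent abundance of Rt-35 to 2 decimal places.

The remaining 65.08% is split between Rt-32 (fraction x) and Rt-35 (fraction 0.6508 − x).
Substituting: 31.9435x + 34.9833(0.6508 − x) = 22.0442662
(31.9435 − 34.9833)x = -0.72286544  ⇒  x = 0.23780, y = 0.41300
Rt-32: 23.78%, Rt-35: 41.30%.

41.30%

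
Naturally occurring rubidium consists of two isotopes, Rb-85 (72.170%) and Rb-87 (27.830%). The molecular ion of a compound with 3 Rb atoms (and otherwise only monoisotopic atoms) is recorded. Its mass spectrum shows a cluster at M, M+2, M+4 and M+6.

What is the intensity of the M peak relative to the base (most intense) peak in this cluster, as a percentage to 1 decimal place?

86.4%

Term probabilities: M 0.3759, M+2 0.4349, M+4 0.1677, M+6 0.0216. Base peak = M+2.
P(M+2) = C(3,1) × 0.72170^2 × 0.27830^1 = 3 × 0.52085089 × 0.2783 = 0.434858 (base)
P(M) = C(3,0) × 0.72170^3 × 0.27830^0 = 1 × 0.37589809 × 1.0000 = 0.375898
Relative intensity = 0.375898 / 0.434858 × 100 = 86.4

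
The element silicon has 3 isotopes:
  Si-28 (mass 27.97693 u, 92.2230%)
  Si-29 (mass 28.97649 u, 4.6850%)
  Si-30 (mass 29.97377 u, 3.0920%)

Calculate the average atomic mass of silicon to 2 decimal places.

Weight each isotope mass by its fractional abundance: 0.922230 × 27.97693 + 0.046850 × 28.97649 + 0.030920 × 29.97377
= 25.801164 + 1.357549 + 0.926789 = 28.085502 u

28.09 u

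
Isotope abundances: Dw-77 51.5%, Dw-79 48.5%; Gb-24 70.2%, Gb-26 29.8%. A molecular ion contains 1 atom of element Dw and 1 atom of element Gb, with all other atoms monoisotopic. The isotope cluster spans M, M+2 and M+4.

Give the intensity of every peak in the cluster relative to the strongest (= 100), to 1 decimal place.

Element Dw pattern (n=1): 0.5150 : 0.4850
Element Gb pattern (n=1): 0.7020 : 0.2980
Convolve the two distributions (both contribute in 2-u steps):
  M: 0.5150×0.7020 = 0.361530
  M+2: 0.5150×0.2980 + 0.4850×0.7020 = 0.493940
  M+4: 0.4850×0.2980 = 0.144530
Scale to base peak (0.493940) = 100: 73.2 : 100.0 : 29.3

73.2 : 100.0 : 29.3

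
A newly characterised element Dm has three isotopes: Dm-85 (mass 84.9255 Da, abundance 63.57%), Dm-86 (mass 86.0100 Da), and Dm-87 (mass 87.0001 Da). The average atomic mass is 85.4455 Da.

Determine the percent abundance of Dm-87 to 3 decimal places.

Let x and y be the fractions of Dm-86 and Dm-87. Then x + y = 1 − 0.6357 = 0.3643 and 86.0100x + 87.0001y = 85.4455 − 0.6357×84.9255 = 31.45835965.
Substituting: 86.0100x + 87.0001(0.3643 − x) = 31.45835965
(86.0100 − 87.0001)x = -0.23577678  ⇒  x = 0.23813, y = 0.12617
Dm-86: 23.813%, Dm-87: 12.617%.

12.617%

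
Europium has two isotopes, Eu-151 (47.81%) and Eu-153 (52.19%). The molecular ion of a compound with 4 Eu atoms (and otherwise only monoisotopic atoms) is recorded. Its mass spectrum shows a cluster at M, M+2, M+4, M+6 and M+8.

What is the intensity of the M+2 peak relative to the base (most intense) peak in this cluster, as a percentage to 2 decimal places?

61.07%

Term probabilities: M 0.0522, M+2 0.2281, M+4 0.3736, M+6 0.2719, M+8 0.0742. Base peak = M+4.
P(M+4) = C(4,2) × 0.4781^2 × 0.5219^2 = 6 × 0.22857961 × 0.27237961 = 0.373563 (base)
P(M+2) = C(4,1) × 0.4781^3 × 0.5219^1 = 4 × 0.10928391 × 0.5219 = 0.228141
Relative intensity = 0.228141 / 0.373563 × 100 = 61.07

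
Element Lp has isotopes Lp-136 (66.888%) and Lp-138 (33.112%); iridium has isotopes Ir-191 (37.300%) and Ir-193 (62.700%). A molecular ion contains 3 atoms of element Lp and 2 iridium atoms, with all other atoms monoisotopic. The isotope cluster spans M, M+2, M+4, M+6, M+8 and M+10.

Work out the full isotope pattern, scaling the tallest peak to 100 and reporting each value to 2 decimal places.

11.69 : 56.67 : 100.00 : 79.37 : 29.05 : 4.01

Element Lp pattern (n=3): 0.29925722 : 0.44442972 : 0.22000892 : 0.03630415
Iridium pattern (n=2): 0.139129 : 0.467742 : 0.393129
Convolve the two distributions (both contribute in 2-u steps):
  M: 0.29925722×0.139129 = 0.041635
  M+2: 0.29925722×0.467742 + 0.44442972×0.139129 = 0.201808
  M+4: 0.29925722×0.393129 + 0.44442972×0.467742 + 0.22000892×0.139129 = 0.356135
  M+6: 0.44442972×0.393129 + 0.22000892×0.467742 + 0.03630415×0.139129 = 0.282677
  M+8: 0.22000892×0.393129 + 0.03630415×0.467742 = 0.103473
  M+10: 0.03630415×0.393129 = 0.014272
Scale to base peak (0.356135) = 100: 11.69 : 56.67 : 100.00 : 79.37 : 29.05 : 4.01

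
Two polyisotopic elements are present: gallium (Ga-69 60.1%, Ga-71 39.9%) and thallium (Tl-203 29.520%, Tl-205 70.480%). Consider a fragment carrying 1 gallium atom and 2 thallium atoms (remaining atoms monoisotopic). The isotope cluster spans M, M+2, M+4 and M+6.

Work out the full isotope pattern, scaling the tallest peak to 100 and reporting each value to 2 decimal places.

11.27 : 61.32 : 100.00 : 42.66

Gallium pattern (n=1): 0.6010 : 0.3990
Thallium pattern (n=2): 0.08714304 : 0.41611392 : 0.49674304
Convolve the two distributions (both contribute in 2-u steps):
  M: 0.6010×0.08714304 = 0.052373
  M+2: 0.6010×0.41611392 + 0.3990×0.08714304 = 0.284855
  M+4: 0.6010×0.49674304 + 0.3990×0.41611392 = 0.464572
  M+6: 0.3990×0.49674304 = 0.198200
Scale to base peak (0.464572) = 100: 11.27 : 61.32 : 100.00 : 42.66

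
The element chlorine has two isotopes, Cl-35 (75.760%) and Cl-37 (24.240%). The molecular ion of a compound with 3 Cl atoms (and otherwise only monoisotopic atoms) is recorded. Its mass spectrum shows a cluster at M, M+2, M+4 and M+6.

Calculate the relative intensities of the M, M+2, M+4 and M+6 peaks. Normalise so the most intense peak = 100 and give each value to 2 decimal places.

Expanding (0.75760 + 0.24240)^3:
P(M) = 0.75760^3 = 0.434830
P(M+2) = 3 × 0.75760^2 × 0.24240^1 = 0.417382
P(M+4) = 3 × 0.75760^1 × 0.24240^2 = 0.133545
P(M+6) = 0.24240^3 = 0.014243
The M peak is largest (0.434830); scaling to 100 gives 100.00 : 95.99 : 30.71 : 3.28.

100.00 : 95.99 : 30.71 : 3.28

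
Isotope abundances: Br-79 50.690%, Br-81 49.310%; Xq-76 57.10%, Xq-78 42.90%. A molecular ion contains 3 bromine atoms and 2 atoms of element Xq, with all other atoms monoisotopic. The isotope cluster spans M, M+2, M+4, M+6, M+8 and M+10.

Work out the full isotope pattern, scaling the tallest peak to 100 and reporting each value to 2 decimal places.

12.84 : 56.76 : 100.00 : 87.74 : 38.33 : 6.67

Bromine pattern (n=3): 0.13024674 : 0.3801026 : 0.36975457 : 0.11989609
Element Xq pattern (n=2): 0.326041 : 0.489918 : 0.184041
Convolve the two distributions (both contribute in 2-u steps):
  M: 0.13024674×0.326041 = 0.042466
  M+2: 0.13024674×0.489918 + 0.3801026×0.326041 = 0.187739
  M+4: 0.13024674×0.184041 + 0.3801026×0.489918 + 0.36975457×0.326041 = 0.330745
  M+6: 0.3801026×0.184041 + 0.36975457×0.489918 + 0.11989609×0.326041 = 0.290195
  M+8: 0.36975457×0.184041 + 0.11989609×0.489918 = 0.126789
  M+10: 0.11989609×0.184041 = 0.022066
Scale to base peak (0.330745) = 100: 12.84 : 56.76 : 100.00 : 87.74 : 38.33 : 6.67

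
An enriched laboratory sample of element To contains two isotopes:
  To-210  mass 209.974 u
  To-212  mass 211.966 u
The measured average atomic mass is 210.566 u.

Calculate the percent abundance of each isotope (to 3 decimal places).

To-210: 70.281%, To-212: 29.719%

Let x be the fractional abundance of To-210; then To-212 has abundance 1 − x.
209.974·x + 211.966·(1 − x) = 210.566
(209.974 − 211.966)·x = 210.566 − 211.966
x = -1.400 / -1.992 = 0.70281 → 70.281% To-210, 29.719% To-212.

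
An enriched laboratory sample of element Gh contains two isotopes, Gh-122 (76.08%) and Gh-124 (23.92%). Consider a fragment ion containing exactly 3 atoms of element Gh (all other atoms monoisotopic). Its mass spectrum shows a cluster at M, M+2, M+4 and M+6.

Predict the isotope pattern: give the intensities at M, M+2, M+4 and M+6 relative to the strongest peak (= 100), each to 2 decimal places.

100.00 : 94.32 : 29.66 : 3.11

The 3 Gh atoms are independent, so intensities follow the terms of (0.7608 + 0.2392)^3.
P(M) = 0.7608^3 = 0.440364
P(M+2) = 3 × 0.7608^2 × 0.2392^1 = 0.415359
P(M+4) = 3 × 0.7608^1 × 0.2392^2 = 0.130591
P(M+6) = 0.2392^3 = 0.013686
The M peak is largest (0.440364); scaling to 100 gives 100.00 : 94.32 : 29.66 : 3.11.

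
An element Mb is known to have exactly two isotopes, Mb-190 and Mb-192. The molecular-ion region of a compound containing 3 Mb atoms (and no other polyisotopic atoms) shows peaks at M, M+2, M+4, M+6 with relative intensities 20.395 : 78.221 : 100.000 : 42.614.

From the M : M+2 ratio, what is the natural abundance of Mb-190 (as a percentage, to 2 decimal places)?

43.89%

If p is the fraction of Mb that is Mb-190, then I(M+2)/I(M) = [C(3,1)·p^2·(1−p)] / p^3 = 3·(1−p)/p = 78.221/20.395 = 3.8353
(1−p)/p = 3.8353/3 = 1.2784  ⇒  p = 1/(1 + 1.2784) = 0.4389
Mb-190: 43.89%, Mb-192: 56.11%.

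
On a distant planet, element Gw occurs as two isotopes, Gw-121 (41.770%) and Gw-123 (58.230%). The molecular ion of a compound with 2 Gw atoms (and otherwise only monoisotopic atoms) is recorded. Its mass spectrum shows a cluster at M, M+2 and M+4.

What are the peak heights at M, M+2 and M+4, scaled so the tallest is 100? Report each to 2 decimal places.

Expanding (0.41770 + 0.58230)^2:
P(M) = 0.41770^2 = 0.174473
P(M+2) = 2 × 0.41770^1 × 0.58230^1 = 0.486453
P(M+4) = 0.58230^2 = 0.339073
The M+2 peak is largest (0.486453); scaling to 100 gives 35.87 : 100.00 : 69.70.

35.87 : 100.00 : 69.70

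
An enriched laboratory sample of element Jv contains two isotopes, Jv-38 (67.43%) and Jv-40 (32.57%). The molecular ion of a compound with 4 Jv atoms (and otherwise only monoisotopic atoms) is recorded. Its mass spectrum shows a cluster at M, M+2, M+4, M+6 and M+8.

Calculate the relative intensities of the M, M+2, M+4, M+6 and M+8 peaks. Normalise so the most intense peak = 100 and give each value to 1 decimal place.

Each Jv atom is independently Jv-38 (p = 0.6743) or Jv-40 (q = 0.3257); the cluster is the binomial expansion (p + q)^4.
P(M) = 0.6743^4 = 0.206734
P(M+2) = 4 × 0.6743^3 × 0.3257^1 = 0.399427
P(M+4) = 6 × 0.6743^2 × 0.3257^2 = 0.289396
P(M+6) = 4 × 0.6743^1 × 0.3257^3 = 0.093189
P(M+8) = 0.3257^4 = 0.011253
The M+2 peak is largest (0.399427); scaling to 100 gives 51.8 : 100.0 : 72.5 : 23.3 : 2.8.

51.8 : 100.0 : 72.5 : 23.3 : 2.8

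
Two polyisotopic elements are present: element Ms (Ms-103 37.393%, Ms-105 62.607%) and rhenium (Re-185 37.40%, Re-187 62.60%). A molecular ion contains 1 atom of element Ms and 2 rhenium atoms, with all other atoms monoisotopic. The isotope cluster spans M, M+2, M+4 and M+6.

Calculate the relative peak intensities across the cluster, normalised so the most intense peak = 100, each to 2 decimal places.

Element Ms pattern (n=1): 0.37393 : 0.62607
Rhenium pattern (n=2): 0.139876 : 0.468248 : 0.391876
Convolve the two distributions (both contribute in 2-u steps):
  M: 0.37393×0.139876 = 0.052304
  M+2: 0.37393×0.468248 + 0.62607×0.139876 = 0.262664
  M+4: 0.37393×0.391876 + 0.62607×0.468248 = 0.439690
  M+6: 0.62607×0.391876 = 0.245342
Scale to base peak (0.439690) = 100: 11.90 : 59.74 : 100.00 : 55.80

11.90 : 59.74 : 100.00 : 55.80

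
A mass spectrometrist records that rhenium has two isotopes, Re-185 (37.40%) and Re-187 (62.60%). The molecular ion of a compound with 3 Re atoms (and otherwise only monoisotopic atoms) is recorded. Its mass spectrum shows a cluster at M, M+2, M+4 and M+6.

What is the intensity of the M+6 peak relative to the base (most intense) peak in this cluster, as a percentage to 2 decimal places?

55.79%

Binomial terms of (0.3740 + 0.6260)^3: M 0.0523, M+2 0.2627, M+4 0.4397, M+6 0.2453 → M+4 is the base peak.
P(M+4) = C(3,2) × 0.3740^1 × 0.6260^2 = 3 × 0.3740 × 0.391876 = 0.439685 (base)
P(M+6) = C(3,3) × 0.3740^0 × 0.6260^3 = 1 × 1.0000 × 0.24531438 = 0.245314
Relative intensity = 0.245314 / 0.439685 × 100 = 55.79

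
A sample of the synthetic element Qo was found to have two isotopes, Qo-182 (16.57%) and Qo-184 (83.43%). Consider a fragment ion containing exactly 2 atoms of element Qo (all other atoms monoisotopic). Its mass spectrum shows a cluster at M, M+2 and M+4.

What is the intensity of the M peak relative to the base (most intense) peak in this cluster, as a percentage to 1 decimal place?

3.9%

Binomial terms of (0.1657 + 0.8343)^2: M 0.0275, M+2 0.2765, M+4 0.6961 → M+4 is the base peak.
P(M+4) = C(2,2) × 0.1657^0 × 0.8343^2 = 1 × 1.0000 × 0.69605649 = 0.696056 (base)
P(M) = C(2,0) × 0.1657^2 × 0.8343^0 = 1 × 0.02745649 × 1.0000 = 0.027456
Relative intensity = 0.027456 / 0.696056 × 100 = 3.9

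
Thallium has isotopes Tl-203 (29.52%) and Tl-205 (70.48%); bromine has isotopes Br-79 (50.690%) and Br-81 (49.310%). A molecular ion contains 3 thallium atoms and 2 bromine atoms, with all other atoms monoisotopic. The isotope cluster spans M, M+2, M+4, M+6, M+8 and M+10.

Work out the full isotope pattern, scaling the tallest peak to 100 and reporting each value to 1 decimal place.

1.9 : 17.0 : 59.6 : 100.0 : 79.5 : 24.0

Thallium pattern (n=3): 0.02572463 : 0.18425524 : 0.43991564 : 0.35010449
Bromine pattern (n=2): 0.25694761 : 0.49990478 : 0.24314761
Convolve the two distributions (both contribute in 2-u steps):
  M: 0.02572463×0.25694761 = 0.006610
  M+2: 0.02572463×0.49990478 + 0.18425524×0.25694761 = 0.060204
  M+4: 0.02572463×0.24314761 + 0.18425524×0.49990478 + 0.43991564×0.25694761 = 0.211400
  M+6: 0.18425524×0.24314761 + 0.43991564×0.49990478 + 0.35010449×0.25694761 = 0.354676
  M+8: 0.43991564×0.24314761 + 0.35010449×0.49990478 = 0.281983
  M+10: 0.35010449×0.24314761 = 0.085127
Scale to base peak (0.354676) = 100: 1.9 : 17.0 : 59.6 : 100.0 : 79.5 : 24.0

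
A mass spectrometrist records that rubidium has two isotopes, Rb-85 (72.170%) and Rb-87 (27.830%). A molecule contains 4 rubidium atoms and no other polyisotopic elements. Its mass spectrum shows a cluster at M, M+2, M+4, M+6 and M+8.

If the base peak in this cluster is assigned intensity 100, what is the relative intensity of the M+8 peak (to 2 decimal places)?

1.43

Binomial terms of (0.72170 + 0.27830)^4: M 0.2713, M+2 0.4184, M+4 0.2420, M+6 0.0622, M+8 0.0060 → M+2 is the base peak.
P(M+2) = C(4,1) × 0.72170^3 × 0.27830^1 = 4 × 0.37589809 × 0.2783 = 0.418450 (base)
P(M+8) = C(4,4) × 0.72170^0 × 0.27830^4 = 1 × 1.0000 × 0.00599864 = 0.005999
Relative intensity = 0.005999 / 0.418450 × 100 = 1.43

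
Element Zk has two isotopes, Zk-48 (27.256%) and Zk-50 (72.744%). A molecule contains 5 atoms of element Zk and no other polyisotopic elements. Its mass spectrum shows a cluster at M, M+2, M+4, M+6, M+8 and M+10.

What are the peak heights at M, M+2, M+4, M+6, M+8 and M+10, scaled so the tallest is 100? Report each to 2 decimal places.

0.39 : 5.26 : 28.08 : 74.94 : 100.00 : 53.38

Expanding (0.27256 + 0.72744)^5:
P(M) = 0.27256^5 = 0.001504
P(M+2) = 5 × 0.27256^4 × 0.72744^1 = 0.020073
P(M+4) = 10 × 0.27256^3 × 0.72744^2 = 0.107147
P(M+6) = 10 × 0.27256^2 × 0.72744^3 = 0.285967
P(M+8) = 5 × 0.27256^1 × 0.72744^4 = 0.381611
P(M+10) = 0.72744^5 = 0.203698
The M+8 peak is largest (0.381611); scaling to 100 gives 0.39 : 5.26 : 28.08 : 74.94 : 100.00 : 53.38.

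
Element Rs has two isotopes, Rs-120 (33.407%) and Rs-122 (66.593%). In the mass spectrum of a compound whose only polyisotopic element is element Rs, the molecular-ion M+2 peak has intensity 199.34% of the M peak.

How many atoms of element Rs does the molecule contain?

1

The M+2/M ratio from n Rs atoms is n · q/p = n · 0.66593/0.33407.
n = 1.9934 × 0.33407/0.66593 = 1.00 ≈ 1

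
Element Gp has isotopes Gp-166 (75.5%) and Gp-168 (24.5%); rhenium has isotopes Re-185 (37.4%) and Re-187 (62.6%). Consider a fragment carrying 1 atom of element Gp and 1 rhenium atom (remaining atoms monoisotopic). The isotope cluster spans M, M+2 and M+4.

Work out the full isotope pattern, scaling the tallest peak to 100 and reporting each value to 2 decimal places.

50.04 : 100.00 : 27.18

Element Gp pattern (n=1): 0.7550 : 0.2450
Rhenium pattern (n=1): 0.3740 : 0.6260
Convolve the two distributions (both contribute in 2-u steps):
  M: 0.7550×0.3740 = 0.282370
  M+2: 0.7550×0.6260 + 0.2450×0.3740 = 0.564260
  M+4: 0.2450×0.6260 = 0.153370
Scale to base peak (0.564260) = 100: 50.04 : 100.00 : 27.18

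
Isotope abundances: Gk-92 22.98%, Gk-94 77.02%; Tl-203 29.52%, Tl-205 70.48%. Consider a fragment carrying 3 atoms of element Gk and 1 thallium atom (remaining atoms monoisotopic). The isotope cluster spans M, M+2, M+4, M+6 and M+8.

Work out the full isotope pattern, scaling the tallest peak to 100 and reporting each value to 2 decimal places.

Element Gk pattern (n=3): 0.01213529 : 0.12201826 : 0.40895762 : 0.45688883
Thallium pattern (n=1): 0.2952 : 0.7048
Convolve the two distributions (both contribute in 2-u steps):
  M: 0.01213529×0.2952 = 0.003582
  M+2: 0.01213529×0.7048 + 0.12201826×0.2952 = 0.044573
  M+4: 0.12201826×0.7048 + 0.40895762×0.2952 = 0.206723
  M+6: 0.40895762×0.7048 + 0.45688883×0.2952 = 0.423107
  M+8: 0.45688883×0.7048 = 0.322015
Scale to base peak (0.423107) = 100: 0.85 : 10.53 : 48.86 : 100.00 : 76.11

0.85 : 10.53 : 48.86 : 100.00 : 76.11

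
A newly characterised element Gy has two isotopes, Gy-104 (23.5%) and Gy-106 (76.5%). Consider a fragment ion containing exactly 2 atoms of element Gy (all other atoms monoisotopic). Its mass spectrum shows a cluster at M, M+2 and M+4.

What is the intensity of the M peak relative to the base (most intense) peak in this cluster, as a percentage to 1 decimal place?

(0.235 + 0.765)^2 gives M 0.0552, M+2 0.3595, M+4 0.5852; the largest is M+4.
P(M+4) = C(2,2) × 0.235^0 × 0.765^2 = 1 × 1.0000 × 0.585225 = 0.585225 (base)
P(M) = C(2,0) × 0.235^2 × 0.765^0 = 1 × 0.055225 × 1.0000 = 0.055225
Relative intensity = 0.055225 / 0.585225 × 100 = 9.4

9.4%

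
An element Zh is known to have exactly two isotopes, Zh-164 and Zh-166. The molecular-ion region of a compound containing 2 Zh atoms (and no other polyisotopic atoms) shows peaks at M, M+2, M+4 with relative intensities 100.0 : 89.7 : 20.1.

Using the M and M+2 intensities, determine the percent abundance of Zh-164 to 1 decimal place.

Write p for the Zh-164 fraction. I(M+2)/I(M) = [C(2,1)·p^1·(1−p)] / p^2 = 2·(1−p)/p = 89.7/100.0 = 0.8970
(1−p)/p = 0.8970/2 = 0.4485  ⇒  p = 1/(1 + 0.4485) = 0.6904
Zh-164: 69.0%, Zh-166: 31.0%.

69.0%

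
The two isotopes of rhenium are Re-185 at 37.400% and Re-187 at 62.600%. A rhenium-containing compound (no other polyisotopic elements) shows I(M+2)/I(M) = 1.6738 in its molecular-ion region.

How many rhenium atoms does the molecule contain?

For n independent Re atoms, I(M+2)/I(M) = n · (abundance Re-187) / (abundance Re-185) = n · 0.62600/0.37400.
n = 1.6738 × 0.37400/0.62600 = 1.00 ≈ 1

1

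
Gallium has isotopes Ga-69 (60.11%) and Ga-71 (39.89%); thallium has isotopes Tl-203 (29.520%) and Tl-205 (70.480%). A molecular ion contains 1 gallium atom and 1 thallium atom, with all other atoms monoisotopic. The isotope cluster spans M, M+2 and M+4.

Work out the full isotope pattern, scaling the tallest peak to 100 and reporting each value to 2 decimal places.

32.77 : 100.00 : 51.93

Gallium pattern (n=1): 0.6011 : 0.3989
Thallium pattern (n=1): 0.2952 : 0.7048
Convolve the two distributions (both contribute in 2-u steps):
  M: 0.6011×0.2952 = 0.177445
  M+2: 0.6011×0.7048 + 0.3989×0.2952 = 0.541411
  M+4: 0.3989×0.7048 = 0.281145
Scale to base peak (0.541411) = 100: 32.77 : 100.00 : 51.93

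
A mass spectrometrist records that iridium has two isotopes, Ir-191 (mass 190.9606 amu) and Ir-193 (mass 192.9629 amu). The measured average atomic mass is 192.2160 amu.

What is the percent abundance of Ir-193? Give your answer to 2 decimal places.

Let x be the fractional abundance of Ir-191; then Ir-193 has abundance 1 − x.
190.9606·x + 192.9629·(1 − x) = 192.2160
(190.9606 − 192.9629)·x = 192.2160 − 192.9629
x = -0.7469 / -2.0023 = 0.37302 → 37.30% Ir-191, 62.70% Ir-193.

62.70%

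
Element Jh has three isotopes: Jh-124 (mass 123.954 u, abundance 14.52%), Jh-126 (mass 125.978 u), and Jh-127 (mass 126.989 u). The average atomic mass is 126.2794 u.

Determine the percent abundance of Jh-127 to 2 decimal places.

58.88%

The remaining 85.48% is split between Jh-126 (fraction x) and Jh-127 (fraction 0.8548 − x).
Substituting: 125.978x + 126.989(0.8548 − x) = 108.2812792
(125.978 − 126.989)x = -0.268918  ⇒  x = 0.26599, y = 0.58881
Jh-126: 26.60%, Jh-127: 58.88%.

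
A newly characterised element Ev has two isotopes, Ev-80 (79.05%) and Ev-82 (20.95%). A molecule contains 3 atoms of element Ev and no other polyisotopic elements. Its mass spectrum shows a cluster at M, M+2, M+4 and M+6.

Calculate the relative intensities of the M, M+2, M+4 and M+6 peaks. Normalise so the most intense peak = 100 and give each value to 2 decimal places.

Each Ev atom is independently Ev-80 (p = 0.7905) or Ev-82 (q = 0.2095); the cluster is the binomial expansion (p + q)^3.
P(M) = 0.7905^3 = 0.493976
P(M+2) = 3 × 0.7905^2 × 0.2095^1 = 0.392744
P(M+4) = 3 × 0.7905^1 × 0.2095^2 = 0.104086
P(M+6) = 0.2095^3 = 0.009195
The M peak is largest (0.493976); scaling to 100 gives 100.00 : 79.51 : 21.07 : 1.86.

100.00 : 79.51 : 21.07 : 1.86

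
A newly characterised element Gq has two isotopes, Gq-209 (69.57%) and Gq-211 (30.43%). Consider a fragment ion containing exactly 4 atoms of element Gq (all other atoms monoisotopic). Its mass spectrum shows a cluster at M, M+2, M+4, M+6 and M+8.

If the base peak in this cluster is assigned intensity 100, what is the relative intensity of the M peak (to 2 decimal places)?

(0.6957 + 0.3043)^4 gives M 0.2343, M+2 0.4099, M+4 0.2689, M+6 0.0784, M+8 0.0086; the largest is M+2.
P(M+2) = C(4,1) × 0.6957^3 × 0.3043^1 = 4 × 0.33671775 × 0.3043 = 0.409853 (base)
P(M) = C(4,0) × 0.6957^4 × 0.3043^0 = 1 × 0.23425454 × 1.0000 = 0.234255
Relative intensity = 0.234255 / 0.409853 × 100 = 57.16

57.16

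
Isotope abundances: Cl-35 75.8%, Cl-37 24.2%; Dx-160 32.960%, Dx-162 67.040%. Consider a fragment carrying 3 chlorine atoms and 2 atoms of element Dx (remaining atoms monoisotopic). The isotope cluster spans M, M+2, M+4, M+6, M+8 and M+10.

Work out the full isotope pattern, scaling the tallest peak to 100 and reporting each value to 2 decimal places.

11.99 : 60.27 : 100.00 : 62.82 : 16.76 : 1.61

Chlorine pattern (n=3): 0.43551951 : 0.41713346 : 0.13317454 : 0.01417249
Element Dx pattern (n=2): 0.10863616 : 0.44192768 : 0.44943616
Convolve the two distributions (both contribute in 2-u steps):
  M: 0.43551951×0.10863616 = 0.047313
  M+2: 0.43551951×0.44192768 + 0.41713346×0.10863616 = 0.237784
  M+4: 0.43551951×0.44943616 + 0.41713346×0.44192768 + 0.13317454×0.10863616 = 0.394549
  M+6: 0.41713346×0.44943616 + 0.13317454×0.44192768 + 0.01417249×0.10863616 = 0.247868
  M+8: 0.13317454×0.44943616 + 0.01417249×0.44192768 = 0.066117
  M+10: 0.01417249×0.44943616 = 0.006370
Scale to base peak (0.394549) = 100: 11.99 : 60.27 : 100.00 : 62.82 : 16.76 : 1.61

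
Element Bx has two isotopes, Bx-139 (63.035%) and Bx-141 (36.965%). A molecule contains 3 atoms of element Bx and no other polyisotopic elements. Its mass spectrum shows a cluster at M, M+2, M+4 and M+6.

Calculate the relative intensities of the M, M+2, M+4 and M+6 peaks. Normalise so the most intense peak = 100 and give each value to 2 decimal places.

56.84 : 100.00 : 58.64 : 11.46

Expanding (0.63035 + 0.36965)^3:
P(M) = 0.63035^3 = 0.250464
P(M+2) = 3 × 0.63035^2 × 0.36965^1 = 0.440631
P(M+4) = 3 × 0.63035^1 × 0.36965^2 = 0.258395
P(M+6) = 0.36965^3 = 0.050509
The M+2 peak is largest (0.440631); scaling to 100 gives 56.84 : 100.00 : 58.64 : 11.46.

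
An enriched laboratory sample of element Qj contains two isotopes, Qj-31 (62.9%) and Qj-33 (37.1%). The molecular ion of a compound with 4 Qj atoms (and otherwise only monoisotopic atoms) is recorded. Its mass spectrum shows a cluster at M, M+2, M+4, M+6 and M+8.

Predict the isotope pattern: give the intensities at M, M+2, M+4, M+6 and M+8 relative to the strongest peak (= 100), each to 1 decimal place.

42.4 : 100.0 : 88.5 : 34.8 : 5.1

Each Qj atom is independently Qj-31 (p = 0.629) or Qj-33 (q = 0.371); the cluster is the binomial expansion (p + q)^4.
P(M) = 0.629^4 = 0.156532
P(M+2) = 4 × 0.629^3 × 0.371^1 = 0.369306
P(M+4) = 6 × 0.629^2 × 0.371^2 = 0.326739
P(M+6) = 4 × 0.629^1 × 0.371^3 = 0.128479
P(M+8) = 0.371^4 = 0.018945
The M+2 peak is largest (0.369306); scaling to 100 gives 42.4 : 100.0 : 88.5 : 34.8 : 5.1.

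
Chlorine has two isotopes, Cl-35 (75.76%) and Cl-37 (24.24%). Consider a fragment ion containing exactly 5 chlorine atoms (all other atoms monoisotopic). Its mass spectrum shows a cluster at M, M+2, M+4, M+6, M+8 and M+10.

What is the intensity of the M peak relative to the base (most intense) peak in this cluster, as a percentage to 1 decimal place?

(0.7576 + 0.2424)^5 gives M 0.2496, M+2 0.3993, M+4 0.2555, M+6 0.0817, M+8 0.0131, M+10 0.0008; the largest is M+2.
P(M+2) = C(5,1) × 0.7576^4 × 0.2424^1 = 5 × 0.32942751 × 0.2424 = 0.399266 (base)
P(M) = C(5,0) × 0.7576^5 × 0.2424^0 = 1 × 0.24957428 × 1.0000 = 0.249574
Relative intensity = 0.249574 / 0.399266 × 100 = 62.5

62.5%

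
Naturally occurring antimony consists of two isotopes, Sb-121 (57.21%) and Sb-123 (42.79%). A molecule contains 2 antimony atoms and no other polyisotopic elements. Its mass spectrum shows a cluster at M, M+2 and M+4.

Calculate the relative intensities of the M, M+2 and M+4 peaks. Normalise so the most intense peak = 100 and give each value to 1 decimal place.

Expanding (0.5721 + 0.4279)^2:
P(M) = 0.5721^2 = 0.327298
P(M+2) = 2 × 0.5721^1 × 0.4279^1 = 0.489603
P(M+4) = 0.4279^2 = 0.183098
The M+2 peak is largest (0.489603); scaling to 100 gives 66.8 : 100.0 : 37.4.

66.8 : 100.0 : 37.4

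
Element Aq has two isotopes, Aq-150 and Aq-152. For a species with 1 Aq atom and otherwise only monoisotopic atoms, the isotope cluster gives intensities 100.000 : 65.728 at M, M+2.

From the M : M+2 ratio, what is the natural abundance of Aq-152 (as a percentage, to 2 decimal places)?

39.66%

Let p = fractional abundance of Aq-150. I(M+2)/I(M) = [C(1,1)·p^0·(1−p)] / p^1 = 1·(1−p)/p = 65.728/100.000 = 0.6573
(1−p)/p = 0.6573/1 = 0.6573  ⇒  p = 1/(1 + 0.6573) = 0.6034
Aq-150: 60.34%, Aq-152: 39.66%.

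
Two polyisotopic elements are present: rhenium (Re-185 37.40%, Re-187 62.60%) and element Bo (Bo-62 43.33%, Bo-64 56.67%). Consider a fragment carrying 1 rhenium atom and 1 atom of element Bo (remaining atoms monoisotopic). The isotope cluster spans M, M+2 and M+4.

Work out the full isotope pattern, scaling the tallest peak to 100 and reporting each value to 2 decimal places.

33.54 : 100.00 : 73.42

Rhenium pattern (n=1): 0.3740 : 0.6260
Element Bo pattern (n=1): 0.4333 : 0.5667
Convolve the two distributions (both contribute in 2-u steps):
  M: 0.3740×0.4333 = 0.162054
  M+2: 0.3740×0.5667 + 0.6260×0.4333 = 0.483192
  M+4: 0.6260×0.5667 = 0.354754
Scale to base peak (0.483192) = 100: 33.54 : 100.00 : 73.42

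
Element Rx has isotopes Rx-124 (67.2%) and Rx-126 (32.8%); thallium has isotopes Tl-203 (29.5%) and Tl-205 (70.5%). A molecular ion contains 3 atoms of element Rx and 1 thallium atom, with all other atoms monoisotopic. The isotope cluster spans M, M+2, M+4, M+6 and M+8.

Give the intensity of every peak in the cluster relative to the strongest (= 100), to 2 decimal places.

23.73 : 91.46 : 100.00 : 43.29 : 6.59

Element Rx pattern (n=3): 0.30346445 : 0.44435866 : 0.21688934 : 0.03528755
Thallium pattern (n=1): 0.2950 : 0.7050
Convolve the two distributions (both contribute in 2-u steps):
  M: 0.30346445×0.2950 = 0.089522
  M+2: 0.30346445×0.7050 + 0.44435866×0.2950 = 0.345028
  M+4: 0.44435866×0.7050 + 0.21688934×0.2950 = 0.377255
  M+6: 0.21688934×0.7050 + 0.03528755×0.2950 = 0.163317
  M+8: 0.03528755×0.7050 = 0.024878
Scale to base peak (0.377255) = 100: 23.73 : 91.46 : 100.00 : 43.29 : 6.59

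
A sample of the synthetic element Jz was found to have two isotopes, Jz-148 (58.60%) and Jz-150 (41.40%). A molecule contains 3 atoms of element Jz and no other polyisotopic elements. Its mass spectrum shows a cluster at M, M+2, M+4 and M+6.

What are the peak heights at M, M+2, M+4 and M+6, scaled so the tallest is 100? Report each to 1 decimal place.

47.2 : 100.0 : 70.6 : 16.6

The 3 Jz atoms are independent, so intensities follow the terms of (0.5860 + 0.4140)^3.
P(M) = 0.5860^3 = 0.201230
P(M+2) = 3 × 0.5860^2 × 0.4140^1 = 0.426498
P(M+4) = 3 × 0.5860^1 × 0.4140^2 = 0.301314
P(M+6) = 0.4140^3 = 0.070958
The M+2 peak is largest (0.426498); scaling to 100 gives 47.2 : 100.0 : 70.6 : 16.6.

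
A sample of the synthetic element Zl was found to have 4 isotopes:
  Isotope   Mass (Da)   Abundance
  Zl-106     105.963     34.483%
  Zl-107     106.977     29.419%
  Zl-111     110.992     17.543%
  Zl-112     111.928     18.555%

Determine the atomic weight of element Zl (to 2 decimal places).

The abundance-weighted mean is 0.34483 × 105.963 + 0.29419 × 106.977 + 0.17543 × 110.992 + 0.18555 × 111.928
= 36.5392 + 31.4716 + 19.4713 + 20.7682 = 108.2503 Da

108.25 Da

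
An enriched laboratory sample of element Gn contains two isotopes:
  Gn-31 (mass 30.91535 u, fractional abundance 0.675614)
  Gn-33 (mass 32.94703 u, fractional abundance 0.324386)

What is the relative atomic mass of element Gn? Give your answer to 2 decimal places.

31.57 u

Weight each isotope mass by its fractional abundance: 0.675614 × 30.91535 + 0.324386 × 32.94703
= 20.886843 + 10.687555 = 31.574398 u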